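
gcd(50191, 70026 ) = 1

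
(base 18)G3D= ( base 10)5251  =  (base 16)1483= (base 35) 4a1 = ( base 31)5EC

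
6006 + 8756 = 14762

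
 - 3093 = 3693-6786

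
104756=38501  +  66255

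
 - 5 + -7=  - 12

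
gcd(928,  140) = 4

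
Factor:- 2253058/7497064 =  - 1126529/3748532 = -2^( - 2 )* 19^1*47^( - 1)*127^(  -  1)*157^( - 1)*211^1*281^1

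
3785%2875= 910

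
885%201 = 81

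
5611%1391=47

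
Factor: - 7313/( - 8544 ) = 2^( - 5)* 3^(-1 )  *71^1*89^ ( - 1)*103^1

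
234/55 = 4+14/55=4.25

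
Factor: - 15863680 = -2^7*5^1 * 7^1 * 3541^1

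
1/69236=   1/69236 = 0.00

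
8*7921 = 63368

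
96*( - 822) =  - 78912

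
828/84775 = 828/84775 = 0.01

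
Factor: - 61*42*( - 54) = 138348 = 2^2*3^4 *7^1*61^1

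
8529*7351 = 62696679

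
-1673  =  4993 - 6666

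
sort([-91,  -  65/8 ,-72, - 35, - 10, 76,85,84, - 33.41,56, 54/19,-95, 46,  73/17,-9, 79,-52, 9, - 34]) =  [ - 95, - 91,-72 , - 52, - 35, -34 , - 33.41 , - 10, - 9, - 65/8, 54/19, 73/17, 9,  46, 56, 76, 79,  84, 85 ]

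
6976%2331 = 2314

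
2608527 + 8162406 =10770933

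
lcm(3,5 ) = 15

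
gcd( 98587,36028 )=1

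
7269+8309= 15578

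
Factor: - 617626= - 2^1*308813^1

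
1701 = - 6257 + 7958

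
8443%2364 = 1351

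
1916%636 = 8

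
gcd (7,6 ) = 1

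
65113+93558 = 158671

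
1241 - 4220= - 2979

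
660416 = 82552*8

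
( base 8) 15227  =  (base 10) 6807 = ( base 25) am7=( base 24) BJF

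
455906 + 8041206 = 8497112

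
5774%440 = 54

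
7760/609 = 7760/609 = 12.74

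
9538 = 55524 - 45986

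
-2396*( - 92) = 220432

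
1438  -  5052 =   -  3614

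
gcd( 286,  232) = 2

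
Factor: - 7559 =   -  7559^1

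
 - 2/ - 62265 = 2/62265=0.00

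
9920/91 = 109 + 1/91 = 109.01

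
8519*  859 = 7317821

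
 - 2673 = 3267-5940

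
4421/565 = 7 +466/565 = 7.82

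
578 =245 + 333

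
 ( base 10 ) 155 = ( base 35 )4F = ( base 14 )B1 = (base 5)1110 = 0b10011011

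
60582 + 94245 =154827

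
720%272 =176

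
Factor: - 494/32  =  -2^( - 4 ) * 13^1*19^1 = - 247/16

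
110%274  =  110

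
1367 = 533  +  834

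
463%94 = 87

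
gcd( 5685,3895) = 5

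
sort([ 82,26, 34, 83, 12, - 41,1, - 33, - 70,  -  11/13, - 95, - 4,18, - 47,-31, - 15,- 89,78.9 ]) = [ - 95, - 89,-70,-47, - 41, - 33,  -  31, - 15, - 4, - 11/13,  1,12,18, 26,34,78.9,82,83]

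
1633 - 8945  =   - 7312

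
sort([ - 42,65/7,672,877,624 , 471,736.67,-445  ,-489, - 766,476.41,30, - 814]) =[-814,  -  766, - 489, - 445, - 42, 65/7,30,471, 476.41,624,672,736.67,877 ]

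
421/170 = 2+81/170   =  2.48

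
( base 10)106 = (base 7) 211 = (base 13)82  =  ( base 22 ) 4I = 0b1101010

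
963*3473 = 3344499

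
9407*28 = 263396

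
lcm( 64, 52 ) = 832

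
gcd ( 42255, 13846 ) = 1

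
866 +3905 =4771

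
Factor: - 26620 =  - 2^2*5^1*11^3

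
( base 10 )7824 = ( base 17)1A14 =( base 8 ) 17220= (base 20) JB4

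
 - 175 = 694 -869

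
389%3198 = 389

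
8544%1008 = 480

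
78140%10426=5158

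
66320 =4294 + 62026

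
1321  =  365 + 956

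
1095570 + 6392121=7487691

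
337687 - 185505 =152182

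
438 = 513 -75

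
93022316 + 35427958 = 128450274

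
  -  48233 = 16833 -65066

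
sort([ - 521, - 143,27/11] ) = [ - 521, - 143 , 27/11]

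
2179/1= 2179 = 2179.00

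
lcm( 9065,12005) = 444185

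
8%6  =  2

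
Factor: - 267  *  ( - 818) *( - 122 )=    - 2^2*3^1*61^1*89^1* 409^1 = - 26645532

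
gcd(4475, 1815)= 5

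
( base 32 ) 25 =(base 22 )33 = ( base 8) 105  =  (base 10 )69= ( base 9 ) 76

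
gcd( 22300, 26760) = 4460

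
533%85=23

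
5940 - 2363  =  3577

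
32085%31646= 439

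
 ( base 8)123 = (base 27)32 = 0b1010011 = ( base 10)83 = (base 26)35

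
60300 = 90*670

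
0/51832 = 0 = 0.00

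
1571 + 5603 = 7174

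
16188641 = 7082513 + 9106128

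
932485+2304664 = 3237149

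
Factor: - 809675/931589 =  - 5^2 * 19^( - 1)*139^1*233^1 *49031^( - 1 )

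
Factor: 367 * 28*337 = 3463012= 2^2*7^1*337^1*367^1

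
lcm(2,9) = 18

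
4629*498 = 2305242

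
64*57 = 3648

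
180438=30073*6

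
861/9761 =861/9761 = 0.09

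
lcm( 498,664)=1992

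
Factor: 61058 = 2^1*30529^1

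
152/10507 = 8/553 = 0.01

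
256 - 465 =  - 209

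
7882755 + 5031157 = 12913912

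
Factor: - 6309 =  - 3^2*701^1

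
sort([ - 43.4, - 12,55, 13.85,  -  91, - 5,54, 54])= [-91, - 43.4, - 12, - 5, 13.85, 54 , 54,  55 ]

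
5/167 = 5/167 = 0.03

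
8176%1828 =864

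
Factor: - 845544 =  - 2^3*3^1 * 7^2*719^1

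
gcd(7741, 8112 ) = 1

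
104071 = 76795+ 27276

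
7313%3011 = 1291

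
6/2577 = 2/859 = 0.00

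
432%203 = 26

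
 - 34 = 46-80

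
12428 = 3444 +8984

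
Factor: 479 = 479^1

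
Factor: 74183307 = 3^1 * 11^1 *257^1*8747^1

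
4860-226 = 4634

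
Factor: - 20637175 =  - 5^2*13^1*63499^1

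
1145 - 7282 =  - 6137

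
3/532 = 3/532=   0.01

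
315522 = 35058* 9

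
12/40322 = 6/20161 =0.00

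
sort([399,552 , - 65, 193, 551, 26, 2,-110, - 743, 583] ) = [ - 743,-110,-65, 2 , 26, 193 , 399, 551,552, 583] 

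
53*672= 35616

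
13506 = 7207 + 6299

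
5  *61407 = 307035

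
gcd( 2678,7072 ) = 26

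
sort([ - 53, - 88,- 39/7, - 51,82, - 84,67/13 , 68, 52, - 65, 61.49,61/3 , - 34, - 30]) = [ - 88,-84, - 65, - 53, - 51, - 34, - 30, - 39/7,  67/13, 61/3,52, 61.49,68,82 ] 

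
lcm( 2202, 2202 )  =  2202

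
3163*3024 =9564912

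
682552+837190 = 1519742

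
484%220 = 44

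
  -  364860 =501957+- 866817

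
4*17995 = 71980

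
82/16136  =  41/8068 = 0.01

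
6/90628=3/45314 =0.00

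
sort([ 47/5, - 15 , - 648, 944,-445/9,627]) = [ -648, - 445/9, - 15, 47/5,627,944 ]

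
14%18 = 14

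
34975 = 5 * 6995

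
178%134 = 44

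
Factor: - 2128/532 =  - 2^2 = - 4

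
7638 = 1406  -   - 6232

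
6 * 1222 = 7332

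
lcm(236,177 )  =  708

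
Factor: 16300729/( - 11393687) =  - 2693^1*3023^( - 1)*3769^(-1) * 6053^1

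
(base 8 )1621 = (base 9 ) 1224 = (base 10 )913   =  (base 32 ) sh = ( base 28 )14h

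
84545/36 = 2348 + 17/36 = 2348.47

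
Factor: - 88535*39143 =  - 3465525505 = - 5^1 *13^1*3011^1*17707^1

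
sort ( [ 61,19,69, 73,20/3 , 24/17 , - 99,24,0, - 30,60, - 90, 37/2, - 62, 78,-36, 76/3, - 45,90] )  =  [ - 99, - 90,  -  62,-45, - 36, - 30,0,24/17,20/3,37/2, 19,24, 76/3, 60,61 , 69 , 73 , 78,90]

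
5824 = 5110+714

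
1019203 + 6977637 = 7996840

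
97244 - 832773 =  - 735529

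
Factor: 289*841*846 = 2^1*3^2*17^2 * 29^2*47^1 =205619454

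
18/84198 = 3/14033 = 0.00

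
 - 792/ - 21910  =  396/10955 =0.04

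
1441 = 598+843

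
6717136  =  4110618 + 2606518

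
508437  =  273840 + 234597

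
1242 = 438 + 804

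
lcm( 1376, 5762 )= 92192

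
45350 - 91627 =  - 46277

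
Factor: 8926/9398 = 37^ ( - 1 ) * 127^(-1 )*4463^1 = 4463/4699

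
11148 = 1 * 11148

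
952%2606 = 952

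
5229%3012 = 2217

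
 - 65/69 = -1 + 4/69  =  -0.94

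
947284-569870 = 377414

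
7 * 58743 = 411201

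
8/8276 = 2/2069 = 0.00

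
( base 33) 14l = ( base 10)1242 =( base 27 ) 1j0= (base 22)2CA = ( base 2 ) 10011011010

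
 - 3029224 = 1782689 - 4811913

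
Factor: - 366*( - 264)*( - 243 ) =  - 23479632 =-  2^4*3^7*11^1* 61^1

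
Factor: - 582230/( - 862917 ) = 2^1*3^( - 1) * 5^1 * 67^1 * 331^( - 1 ) = 670/993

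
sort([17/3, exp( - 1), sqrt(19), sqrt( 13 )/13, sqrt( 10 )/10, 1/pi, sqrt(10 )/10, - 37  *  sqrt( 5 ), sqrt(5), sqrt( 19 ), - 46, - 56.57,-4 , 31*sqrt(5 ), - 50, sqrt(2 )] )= [ - 37*sqrt( 5 ), - 56.57,-50, - 46,-4, sqrt(13 ) /13, sqrt( 10 ) /10,sqrt( 10 )/10,  1/pi, exp(  -  1 ),sqrt( 2 ), sqrt( 5), sqrt( 19),sqrt(19 ),17/3,31* sqrt(5 ) ]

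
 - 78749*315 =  - 24805935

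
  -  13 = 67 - 80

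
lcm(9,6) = 18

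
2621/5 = 2621/5 = 524.20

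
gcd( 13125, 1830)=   15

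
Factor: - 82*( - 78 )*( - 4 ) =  - 2^4 * 3^1  *  13^1*41^1 = -25584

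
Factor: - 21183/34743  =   - 23^1*37^( - 1)*307^1*313^(  -  1) = - 7061/11581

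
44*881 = 38764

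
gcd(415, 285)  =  5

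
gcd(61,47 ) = 1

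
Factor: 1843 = 19^1 * 97^1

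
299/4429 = 299/4429 = 0.07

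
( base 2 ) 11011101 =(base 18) C5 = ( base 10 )221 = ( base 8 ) 335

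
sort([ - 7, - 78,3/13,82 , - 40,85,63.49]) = [-78,-40, - 7,3/13,  63.49, 82, 85 ] 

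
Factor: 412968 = 2^3 * 3^1 *17207^1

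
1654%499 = 157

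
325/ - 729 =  - 325/729 = - 0.45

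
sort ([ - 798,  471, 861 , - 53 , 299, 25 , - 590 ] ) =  [-798,  -  590, - 53,25,299 , 471,861] 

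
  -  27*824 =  - 22248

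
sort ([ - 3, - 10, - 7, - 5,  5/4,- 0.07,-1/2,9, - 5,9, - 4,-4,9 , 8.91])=[ - 10, - 7, - 5, - 5, - 4, - 4, - 3 , - 1/2, - 0.07, 5/4, 8.91 , 9,  9,9 ]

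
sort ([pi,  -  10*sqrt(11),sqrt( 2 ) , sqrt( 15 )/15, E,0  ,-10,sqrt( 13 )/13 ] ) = [-10 * sqrt ( 11), - 10,0, sqrt( 15 ) /15,sqrt(  13 ) /13,sqrt(2) , E,pi]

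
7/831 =7/831 = 0.01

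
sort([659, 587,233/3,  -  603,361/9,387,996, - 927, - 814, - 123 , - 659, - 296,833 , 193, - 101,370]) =[ - 927, - 814,- 659,  -  603,-296, - 123,-101, 361/9, 233/3,193,370,387,587,  659,833, 996 ]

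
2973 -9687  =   - 6714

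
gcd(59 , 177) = 59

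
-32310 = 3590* (-9)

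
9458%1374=1214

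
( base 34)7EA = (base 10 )8578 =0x2182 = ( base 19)14e9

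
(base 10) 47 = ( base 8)57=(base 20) 27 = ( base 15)32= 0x2f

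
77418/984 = 78 + 111/164 = 78.68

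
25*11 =275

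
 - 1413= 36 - 1449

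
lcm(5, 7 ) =35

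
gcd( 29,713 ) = 1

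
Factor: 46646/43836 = 2^( - 1) * 3^( - 1)*13^ ( - 1)* 83^1=83/78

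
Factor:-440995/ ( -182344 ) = 445/184 =2^( - 3)*5^1 * 23^(  -  1) * 89^1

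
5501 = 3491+2010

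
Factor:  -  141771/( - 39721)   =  3^1 * 7^1*11^(-1)*23^(- 1)*43^1 = 903/253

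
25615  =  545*47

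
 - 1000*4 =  - 4000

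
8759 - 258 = 8501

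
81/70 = 1+11/70 = 1.16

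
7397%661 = 126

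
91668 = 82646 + 9022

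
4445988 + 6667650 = 11113638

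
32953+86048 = 119001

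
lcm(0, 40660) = 0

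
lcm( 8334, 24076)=216684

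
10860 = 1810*6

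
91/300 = 91/300 =0.30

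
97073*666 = 64650618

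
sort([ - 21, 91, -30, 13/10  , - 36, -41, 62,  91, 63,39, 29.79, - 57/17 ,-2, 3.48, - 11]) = [- 41,  -  36, - 30, - 21, - 11, - 57/17,  -  2,  13/10,  3.48, 29.79, 39, 62,63,  91 , 91 ]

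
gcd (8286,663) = 3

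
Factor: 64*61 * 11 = 2^6*11^1 * 61^1 = 42944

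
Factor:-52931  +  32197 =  -20734 = -2^1 * 7^1*1481^1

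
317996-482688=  - 164692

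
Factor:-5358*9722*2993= -155906794668 = -  2^2*3^1  *19^1*41^1*47^1*73^1*4861^1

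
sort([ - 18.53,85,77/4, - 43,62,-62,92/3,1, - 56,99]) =[-62,-56, - 43, - 18.53, 1,77/4,92/3,  62,85,99] 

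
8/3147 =8/3147 = 0.00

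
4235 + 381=4616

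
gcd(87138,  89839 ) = 1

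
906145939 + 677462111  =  1583608050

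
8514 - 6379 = 2135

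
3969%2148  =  1821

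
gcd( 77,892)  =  1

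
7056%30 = 6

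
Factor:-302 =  - 2^1*151^1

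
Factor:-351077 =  - 351077^1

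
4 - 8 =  - 4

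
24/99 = 8/33 = 0.24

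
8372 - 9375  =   - 1003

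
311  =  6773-6462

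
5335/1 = 5335 = 5335.00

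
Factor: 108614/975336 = 2^(-2 ) * 3^( - 1)*11^1*4937^1 * 40639^( - 1) = 54307/487668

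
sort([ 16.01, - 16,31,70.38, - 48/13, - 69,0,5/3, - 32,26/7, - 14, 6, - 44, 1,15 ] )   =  [ - 69, - 44, - 32, -16, - 14 , - 48/13, 0,1,5/3,26/7,6,15, 16.01,  31,70.38]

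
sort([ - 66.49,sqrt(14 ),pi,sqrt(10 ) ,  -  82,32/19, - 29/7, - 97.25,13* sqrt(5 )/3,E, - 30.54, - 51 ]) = [ - 97.25, - 82, - 66.49,  -  51,  -  30.54,- 29/7,32/19,E,  pi,sqrt( 10 ) , sqrt(14 ), 13*sqrt( 5 ) /3 ] 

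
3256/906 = 1628/453 = 3.59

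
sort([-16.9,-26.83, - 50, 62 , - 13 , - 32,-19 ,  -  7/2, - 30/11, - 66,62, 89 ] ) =[ - 66,-50, - 32, - 26.83,-19,-16.9, - 13,-7/2,  -  30/11, 62, 62, 89 ]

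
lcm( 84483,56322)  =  168966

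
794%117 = 92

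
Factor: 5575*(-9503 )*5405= - 5^3*13^1*17^1*23^1*43^1* 47^1*223^1  =  - 286352711125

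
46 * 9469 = 435574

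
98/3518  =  49/1759 = 0.03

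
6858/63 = 108 + 6/7   =  108.86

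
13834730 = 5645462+8189268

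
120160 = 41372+78788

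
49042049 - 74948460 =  - 25906411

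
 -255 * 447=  - 113985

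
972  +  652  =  1624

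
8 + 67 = 75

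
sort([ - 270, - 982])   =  [ - 982, - 270]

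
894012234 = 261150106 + 632862128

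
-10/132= - 1 + 61/66= -0.08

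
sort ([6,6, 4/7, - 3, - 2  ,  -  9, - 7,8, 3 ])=[ - 9, - 7, - 3, - 2,4/7, 3, 6 , 6 , 8]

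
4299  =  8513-4214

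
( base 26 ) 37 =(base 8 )125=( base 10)85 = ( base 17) 50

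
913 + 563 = 1476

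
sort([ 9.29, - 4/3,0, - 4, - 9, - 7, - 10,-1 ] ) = [-10, - 9, - 7,  -  4, - 4/3,-1,0,9.29 ]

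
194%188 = 6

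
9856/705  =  9856/705 = 13.98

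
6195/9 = 688 + 1/3 = 688.33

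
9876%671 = 482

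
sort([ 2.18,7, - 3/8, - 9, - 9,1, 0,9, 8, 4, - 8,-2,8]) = [- 9, - 9, - 8, - 2, - 3/8, 0,  1, 2.18, 4 , 7,8, 8, 9 ] 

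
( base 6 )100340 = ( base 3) 101211220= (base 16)1ee4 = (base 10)7908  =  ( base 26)BI4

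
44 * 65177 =2867788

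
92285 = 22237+70048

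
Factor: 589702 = 2^1*43^1*6857^1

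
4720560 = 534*8840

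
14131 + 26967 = 41098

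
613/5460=613/5460=0.11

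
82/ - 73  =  -82/73= - 1.12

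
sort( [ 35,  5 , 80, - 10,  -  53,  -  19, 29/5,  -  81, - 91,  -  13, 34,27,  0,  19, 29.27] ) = [- 91,  -  81,  -  53, -19 , - 13,  -  10, 0, 5,  29/5 , 19,27, 29.27,34,35,80 ] 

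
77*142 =10934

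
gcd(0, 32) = 32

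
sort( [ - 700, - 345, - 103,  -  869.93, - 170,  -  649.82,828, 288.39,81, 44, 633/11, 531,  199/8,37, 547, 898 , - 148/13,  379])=[-869.93, - 700, - 649.82, - 345,  -  170, - 103,-148/13,199/8,37, 44,  633/11, 81,288.39,379 , 531, 547, 828,898] 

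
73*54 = 3942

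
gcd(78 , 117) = 39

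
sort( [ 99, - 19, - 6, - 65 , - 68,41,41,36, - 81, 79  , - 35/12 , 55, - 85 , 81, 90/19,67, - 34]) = [ - 85, - 81, - 68, - 65, - 34, - 19, - 6 , - 35/12,90/19, 36,41, 41, 55,67,79,81 , 99 ] 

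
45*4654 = 209430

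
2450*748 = 1832600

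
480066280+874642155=1354708435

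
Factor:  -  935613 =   -  3^2*7^1*14851^1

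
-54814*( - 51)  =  2795514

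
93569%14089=9035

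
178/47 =3 + 37/47 = 3.79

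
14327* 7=100289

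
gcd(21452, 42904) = 21452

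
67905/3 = 22635 = 22635.00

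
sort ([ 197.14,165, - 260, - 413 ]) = [ - 413,-260, 165,197.14 ]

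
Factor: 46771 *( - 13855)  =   - 648012205 = - 5^1*17^1*163^1*46771^1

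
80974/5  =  16194 + 4/5 = 16194.80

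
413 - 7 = 406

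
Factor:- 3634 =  - 2^1*23^1*79^1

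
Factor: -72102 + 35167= - 5^1*83^1*89^1 = - 36935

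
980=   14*70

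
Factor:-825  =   - 3^1*5^2*11^1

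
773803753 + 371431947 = 1145235700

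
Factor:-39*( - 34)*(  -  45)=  - 2^1*3^3*5^1*13^1*17^1 = -59670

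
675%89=52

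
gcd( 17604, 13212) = 36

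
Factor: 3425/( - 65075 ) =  - 1/19 = - 19^( - 1 )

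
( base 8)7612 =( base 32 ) 3SA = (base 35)38n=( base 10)3978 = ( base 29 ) 4l5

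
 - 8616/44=- 2154/11 = - 195.82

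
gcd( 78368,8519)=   1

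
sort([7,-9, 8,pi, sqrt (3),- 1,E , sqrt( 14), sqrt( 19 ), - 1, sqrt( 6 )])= [ - 9  , - 1, - 1,sqrt( 3),sqrt( 6), E,  pi, sqrt( 14 ), sqrt(19)  ,  7,8 ]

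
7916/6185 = 1 + 1731/6185 = 1.28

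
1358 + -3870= - 2512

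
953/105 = 9  +  8/105 = 9.08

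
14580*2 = 29160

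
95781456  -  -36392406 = 132173862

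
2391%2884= 2391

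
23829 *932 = 22208628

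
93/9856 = 93/9856=0.01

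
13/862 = 13/862 = 0.02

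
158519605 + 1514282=160033887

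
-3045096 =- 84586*36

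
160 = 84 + 76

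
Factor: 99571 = 99571^1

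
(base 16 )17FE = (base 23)be1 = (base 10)6142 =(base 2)1011111111110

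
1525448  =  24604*62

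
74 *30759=2276166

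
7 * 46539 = 325773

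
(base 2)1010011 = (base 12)6B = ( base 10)83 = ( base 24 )3b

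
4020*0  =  0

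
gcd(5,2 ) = 1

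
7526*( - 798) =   -  6005748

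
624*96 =59904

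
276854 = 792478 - 515624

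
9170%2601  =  1367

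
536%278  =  258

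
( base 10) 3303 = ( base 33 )313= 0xce7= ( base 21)7A6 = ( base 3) 11112100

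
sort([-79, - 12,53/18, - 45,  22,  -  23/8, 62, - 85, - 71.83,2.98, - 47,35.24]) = [ - 85, - 79, - 71.83,  -  47, - 45, - 12,-23/8, 53/18 , 2.98,  22,35.24,62 ] 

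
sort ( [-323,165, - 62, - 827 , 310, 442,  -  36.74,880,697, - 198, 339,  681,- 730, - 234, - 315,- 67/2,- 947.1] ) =[ -947.1, - 827,  -  730, - 323, -315,-234,- 198,  -  62, - 36.74, - 67/2,165,310,  339,442,681, 697, 880]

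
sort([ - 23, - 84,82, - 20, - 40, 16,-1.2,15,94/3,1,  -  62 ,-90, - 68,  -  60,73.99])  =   [ - 90, - 84,  -  68, - 62, - 60  ,  -  40, - 23, - 20,-1.2, 1,15, 16,94/3, 73.99, 82 ]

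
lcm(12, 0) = 0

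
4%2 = 0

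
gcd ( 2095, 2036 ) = 1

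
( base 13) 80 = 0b1101000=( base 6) 252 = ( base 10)104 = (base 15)6E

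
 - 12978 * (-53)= 687834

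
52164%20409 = 11346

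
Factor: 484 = 2^2*11^2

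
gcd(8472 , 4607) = 1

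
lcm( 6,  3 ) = 6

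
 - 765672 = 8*( -95709)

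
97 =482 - 385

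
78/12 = 13/2 = 6.50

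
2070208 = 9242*224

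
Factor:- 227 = -227^1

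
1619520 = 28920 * 56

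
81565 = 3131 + 78434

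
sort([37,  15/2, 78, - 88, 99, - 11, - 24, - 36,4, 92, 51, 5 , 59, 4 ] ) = [ - 88, - 36, - 24, - 11, 4, 4,5, 15/2,  37,51,  59,  78,92, 99] 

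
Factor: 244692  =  2^2*3^2*7^1*971^1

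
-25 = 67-92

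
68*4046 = 275128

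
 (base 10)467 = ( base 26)hp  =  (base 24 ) JB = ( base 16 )1D3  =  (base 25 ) IH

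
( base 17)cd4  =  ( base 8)7155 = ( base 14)14BB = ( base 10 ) 3693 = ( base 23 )6MD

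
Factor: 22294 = 2^1 * 71^1 * 157^1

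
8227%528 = 307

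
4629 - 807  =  3822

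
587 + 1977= 2564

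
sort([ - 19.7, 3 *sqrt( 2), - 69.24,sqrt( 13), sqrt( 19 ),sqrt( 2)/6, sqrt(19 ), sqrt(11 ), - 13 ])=[ - 69.24, - 19.7, -13, sqrt(2 ) /6, sqrt(11),sqrt( 13 ), 3*sqrt( 2),sqrt( 19), sqrt( 19 ) ]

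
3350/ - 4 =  - 838+1/2 = - 837.50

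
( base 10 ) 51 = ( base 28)1N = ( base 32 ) 1j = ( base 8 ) 63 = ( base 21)29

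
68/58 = 1+5/29 = 1.17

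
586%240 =106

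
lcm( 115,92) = 460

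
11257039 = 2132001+9125038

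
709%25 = 9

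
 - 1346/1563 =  - 1 + 217/1563 = -0.86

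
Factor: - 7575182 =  - 2^1*3787591^1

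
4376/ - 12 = -365  +  1/3 = - 364.67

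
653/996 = 653/996 = 0.66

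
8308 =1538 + 6770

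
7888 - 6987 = 901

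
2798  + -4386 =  - 1588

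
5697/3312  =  633/368 = 1.72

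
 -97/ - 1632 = 97/1632=0.06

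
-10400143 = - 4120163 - 6279980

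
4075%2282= 1793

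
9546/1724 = 4773/862 = 5.54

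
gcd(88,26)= 2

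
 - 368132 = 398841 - 766973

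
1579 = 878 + 701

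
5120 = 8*640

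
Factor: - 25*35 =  - 875 = - 5^3*7^1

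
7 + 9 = 16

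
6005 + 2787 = 8792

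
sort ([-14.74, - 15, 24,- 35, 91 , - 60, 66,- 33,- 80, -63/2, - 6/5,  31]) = [ - 80, - 60, - 35, - 33, - 63/2, - 15, - 14.74, - 6/5,24, 31, 66,91]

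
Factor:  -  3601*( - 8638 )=31105438 = 2^1*  7^1*13^1*277^1*617^1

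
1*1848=1848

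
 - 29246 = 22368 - 51614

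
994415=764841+229574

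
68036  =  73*932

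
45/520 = 9/104 = 0.09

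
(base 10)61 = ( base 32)1t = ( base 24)2D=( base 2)111101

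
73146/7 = 10449 + 3/7 = 10449.43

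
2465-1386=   1079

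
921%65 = 11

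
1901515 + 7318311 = 9219826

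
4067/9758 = 581/1394 = 0.42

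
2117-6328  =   - 4211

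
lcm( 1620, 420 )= 11340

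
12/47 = 12/47 = 0.26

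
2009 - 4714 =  - 2705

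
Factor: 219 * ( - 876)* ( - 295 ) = 56593980= 2^2*3^2*5^1*59^1 * 73^2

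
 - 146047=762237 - 908284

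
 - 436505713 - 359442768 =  - 795948481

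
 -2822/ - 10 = 282  +  1/5 = 282.20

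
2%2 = 0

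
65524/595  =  65524/595 =110.12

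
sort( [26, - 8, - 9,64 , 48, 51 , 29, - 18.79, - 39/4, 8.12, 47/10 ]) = [  -  18.79, - 39/4, - 9, - 8, 47/10,8.12,  26  ,  29, 48, 51,64]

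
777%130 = 127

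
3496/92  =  38  =  38.00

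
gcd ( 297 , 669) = 3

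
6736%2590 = 1556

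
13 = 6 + 7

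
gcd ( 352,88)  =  88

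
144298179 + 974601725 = 1118899904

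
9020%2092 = 652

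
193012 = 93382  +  99630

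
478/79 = 478/79 = 6.05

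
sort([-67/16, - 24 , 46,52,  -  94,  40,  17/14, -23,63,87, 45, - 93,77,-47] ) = [-94, - 93,  -  47, - 24, - 23,  -  67/16, 17/14, 40,45,46, 52, 63,77,87] 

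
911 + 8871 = 9782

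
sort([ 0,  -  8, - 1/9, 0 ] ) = [ - 8 ,-1/9,0, 0 ]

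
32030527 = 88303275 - 56272748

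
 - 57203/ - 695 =57203/695 = 82.31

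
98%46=6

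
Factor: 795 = 3^1*5^1*53^1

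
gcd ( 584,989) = 1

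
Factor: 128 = 2^7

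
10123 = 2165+7958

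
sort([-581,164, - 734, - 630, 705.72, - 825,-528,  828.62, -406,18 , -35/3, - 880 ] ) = [-880, - 825, - 734,  -  630 , - 581, -528, - 406, - 35/3, 18,164,  705.72 , 828.62] 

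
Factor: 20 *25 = 2^2*5^3= 500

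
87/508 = 87/508 = 0.17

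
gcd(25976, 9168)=1528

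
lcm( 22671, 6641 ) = 657459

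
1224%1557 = 1224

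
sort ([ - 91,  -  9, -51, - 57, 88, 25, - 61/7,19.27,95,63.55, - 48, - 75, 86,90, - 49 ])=[ - 91, - 75, - 57, - 51, - 49, - 48, - 9, - 61/7,19.27, 25,63.55, 86  ,  88,90,95]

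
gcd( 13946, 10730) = 2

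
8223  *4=32892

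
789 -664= 125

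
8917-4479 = 4438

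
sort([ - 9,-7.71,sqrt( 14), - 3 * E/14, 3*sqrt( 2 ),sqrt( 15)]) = [-9, - 7.71, - 3*E/14,sqrt(14),sqrt( 15),3*sqrt(2) ]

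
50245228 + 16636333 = 66881561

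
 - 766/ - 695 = 766/695 = 1.10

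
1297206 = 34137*38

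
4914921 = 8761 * 561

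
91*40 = 3640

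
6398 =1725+4673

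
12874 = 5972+6902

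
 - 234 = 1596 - 1830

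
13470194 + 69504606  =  82974800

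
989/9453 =43/411= 0.10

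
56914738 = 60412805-3498067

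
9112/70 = 4556/35 = 130.17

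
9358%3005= 343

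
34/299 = 34/299  =  0.11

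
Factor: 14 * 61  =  854 = 2^1*7^1*61^1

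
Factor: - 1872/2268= - 2^2*3^( - 2) * 7^( - 1)*13^1=- 52/63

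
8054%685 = 519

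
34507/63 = 547 + 46/63 = 547.73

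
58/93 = 58/93= 0.62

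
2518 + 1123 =3641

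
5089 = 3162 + 1927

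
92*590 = 54280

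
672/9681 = 32/461 = 0.07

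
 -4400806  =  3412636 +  - 7813442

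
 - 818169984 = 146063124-964233108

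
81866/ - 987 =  - 81866/987 = - 82.94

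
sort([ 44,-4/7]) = [-4/7,44 ]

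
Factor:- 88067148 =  - 2^2*3^1*13^1*564533^1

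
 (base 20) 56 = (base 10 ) 106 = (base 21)51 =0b1101010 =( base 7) 211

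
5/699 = 5/699=0.01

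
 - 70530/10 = - 7053 = -7053.00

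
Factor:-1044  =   - 2^2*3^2 *29^1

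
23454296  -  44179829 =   -  20725533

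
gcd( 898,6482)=2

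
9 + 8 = 17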